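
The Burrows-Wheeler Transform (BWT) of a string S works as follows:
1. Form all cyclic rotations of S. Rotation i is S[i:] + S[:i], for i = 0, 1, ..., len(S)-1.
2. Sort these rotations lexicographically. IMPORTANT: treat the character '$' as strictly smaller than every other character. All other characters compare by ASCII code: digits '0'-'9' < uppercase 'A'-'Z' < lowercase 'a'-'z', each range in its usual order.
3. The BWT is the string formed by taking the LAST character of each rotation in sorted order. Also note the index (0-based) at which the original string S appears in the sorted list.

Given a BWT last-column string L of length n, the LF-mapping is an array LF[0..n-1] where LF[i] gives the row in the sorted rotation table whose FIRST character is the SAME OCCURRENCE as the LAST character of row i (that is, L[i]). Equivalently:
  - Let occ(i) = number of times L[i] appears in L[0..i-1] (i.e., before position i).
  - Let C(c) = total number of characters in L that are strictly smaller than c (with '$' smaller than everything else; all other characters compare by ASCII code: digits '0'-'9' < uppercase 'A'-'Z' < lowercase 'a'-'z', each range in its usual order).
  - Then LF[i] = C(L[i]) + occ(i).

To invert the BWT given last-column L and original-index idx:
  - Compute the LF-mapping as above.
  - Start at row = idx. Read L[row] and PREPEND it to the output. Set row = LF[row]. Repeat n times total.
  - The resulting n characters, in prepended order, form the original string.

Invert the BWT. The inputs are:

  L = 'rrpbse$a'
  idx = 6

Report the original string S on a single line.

LF mapping: 5 6 4 2 7 3 0 1
Walk LF starting at row 6, prepending L[row]:
  step 1: row=6, L[6]='$', prepend. Next row=LF[6]=0
  step 2: row=0, L[0]='r', prepend. Next row=LF[0]=5
  step 3: row=5, L[5]='e', prepend. Next row=LF[5]=3
  step 4: row=3, L[3]='b', prepend. Next row=LF[3]=2
  step 5: row=2, L[2]='p', prepend. Next row=LF[2]=4
  step 6: row=4, L[4]='s', prepend. Next row=LF[4]=7
  step 7: row=7, L[7]='a', prepend. Next row=LF[7]=1
  step 8: row=1, L[1]='r', prepend. Next row=LF[1]=6
Reversed output: raspber$

Answer: raspber$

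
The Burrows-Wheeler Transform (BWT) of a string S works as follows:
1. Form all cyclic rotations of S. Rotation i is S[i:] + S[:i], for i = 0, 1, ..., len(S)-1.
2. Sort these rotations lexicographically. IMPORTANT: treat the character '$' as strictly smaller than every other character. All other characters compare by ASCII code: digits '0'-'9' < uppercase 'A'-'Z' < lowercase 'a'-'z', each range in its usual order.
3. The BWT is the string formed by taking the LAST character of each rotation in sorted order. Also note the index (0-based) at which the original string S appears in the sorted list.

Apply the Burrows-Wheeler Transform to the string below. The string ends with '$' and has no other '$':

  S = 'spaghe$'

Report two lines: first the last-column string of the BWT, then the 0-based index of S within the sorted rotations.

All 7 rotations (rotation i = S[i:]+S[:i]):
  rot[0] = spaghe$
  rot[1] = paghe$s
  rot[2] = aghe$sp
  rot[3] = ghe$spa
  rot[4] = he$spag
  rot[5] = e$spagh
  rot[6] = $spaghe
Sorted (with $ < everything):
  sorted[0] = $spaghe  (last char: 'e')
  sorted[1] = aghe$sp  (last char: 'p')
  sorted[2] = e$spagh  (last char: 'h')
  sorted[3] = ghe$spa  (last char: 'a')
  sorted[4] = he$spag  (last char: 'g')
  sorted[5] = paghe$s  (last char: 's')
  sorted[6] = spaghe$  (last char: '$')
Last column: ephags$
Original string S is at sorted index 6

Answer: ephags$
6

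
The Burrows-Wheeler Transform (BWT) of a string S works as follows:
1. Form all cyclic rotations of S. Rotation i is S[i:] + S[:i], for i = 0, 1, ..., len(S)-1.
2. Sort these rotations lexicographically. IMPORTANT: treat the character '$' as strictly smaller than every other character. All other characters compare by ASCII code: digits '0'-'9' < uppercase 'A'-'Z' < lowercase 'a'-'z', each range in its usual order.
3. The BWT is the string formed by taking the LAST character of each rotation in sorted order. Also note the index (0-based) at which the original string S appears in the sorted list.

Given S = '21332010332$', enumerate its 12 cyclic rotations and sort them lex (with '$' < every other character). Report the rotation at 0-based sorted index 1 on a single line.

Answer: 010332$21332

Derivation:
All 12 rotations (rotation i = S[i:]+S[:i]):
  rot[0] = 21332010332$
  rot[1] = 1332010332$2
  rot[2] = 332010332$21
  rot[3] = 32010332$213
  rot[4] = 2010332$2133
  rot[5] = 010332$21332
  rot[6] = 10332$213320
  rot[7] = 0332$2133201
  rot[8] = 332$21332010
  rot[9] = 32$213320103
  rot[10] = 2$2133201033
  rot[11] = $21332010332
Sorted (with $ < everything):
  sorted[0] = $21332010332
  sorted[1] = 010332$21332
  sorted[2] = 0332$2133201
  sorted[3] = 10332$213320
  sorted[4] = 1332010332$2
  sorted[5] = 2$2133201033
  sorted[6] = 2010332$2133
  sorted[7] = 21332010332$
  sorted[8] = 32$213320103
  sorted[9] = 32010332$213
  sorted[10] = 332$21332010
  sorted[11] = 332010332$21
sorted[1] = 010332$21332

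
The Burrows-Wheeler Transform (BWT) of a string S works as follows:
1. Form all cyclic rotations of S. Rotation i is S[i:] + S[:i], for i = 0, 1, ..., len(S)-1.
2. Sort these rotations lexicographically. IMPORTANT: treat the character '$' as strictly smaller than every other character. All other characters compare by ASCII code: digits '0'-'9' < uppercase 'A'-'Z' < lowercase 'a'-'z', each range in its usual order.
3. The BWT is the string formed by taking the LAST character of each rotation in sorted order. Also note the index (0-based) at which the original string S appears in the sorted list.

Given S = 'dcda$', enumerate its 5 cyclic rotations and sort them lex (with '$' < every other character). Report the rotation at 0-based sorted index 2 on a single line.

Answer: cda$d

Derivation:
All 5 rotations (rotation i = S[i:]+S[:i]):
  rot[0] = dcda$
  rot[1] = cda$d
  rot[2] = da$dc
  rot[3] = a$dcd
  rot[4] = $dcda
Sorted (with $ < everything):
  sorted[0] = $dcda
  sorted[1] = a$dcd
  sorted[2] = cda$d
  sorted[3] = da$dc
  sorted[4] = dcda$
sorted[2] = cda$d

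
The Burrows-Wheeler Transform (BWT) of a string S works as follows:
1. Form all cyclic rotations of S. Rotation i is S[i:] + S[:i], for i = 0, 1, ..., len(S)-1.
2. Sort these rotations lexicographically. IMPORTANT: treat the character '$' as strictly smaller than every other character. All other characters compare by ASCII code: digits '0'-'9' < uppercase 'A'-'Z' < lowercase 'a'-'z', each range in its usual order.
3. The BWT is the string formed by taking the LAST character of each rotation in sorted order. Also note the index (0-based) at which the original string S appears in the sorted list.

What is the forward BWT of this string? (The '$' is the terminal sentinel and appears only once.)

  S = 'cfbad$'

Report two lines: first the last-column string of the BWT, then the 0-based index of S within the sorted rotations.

Answer: dbf$ac
3

Derivation:
All 6 rotations (rotation i = S[i:]+S[:i]):
  rot[0] = cfbad$
  rot[1] = fbad$c
  rot[2] = bad$cf
  rot[3] = ad$cfb
  rot[4] = d$cfba
  rot[5] = $cfbad
Sorted (with $ < everything):
  sorted[0] = $cfbad  (last char: 'd')
  sorted[1] = ad$cfb  (last char: 'b')
  sorted[2] = bad$cf  (last char: 'f')
  sorted[3] = cfbad$  (last char: '$')
  sorted[4] = d$cfba  (last char: 'a')
  sorted[5] = fbad$c  (last char: 'c')
Last column: dbf$ac
Original string S is at sorted index 3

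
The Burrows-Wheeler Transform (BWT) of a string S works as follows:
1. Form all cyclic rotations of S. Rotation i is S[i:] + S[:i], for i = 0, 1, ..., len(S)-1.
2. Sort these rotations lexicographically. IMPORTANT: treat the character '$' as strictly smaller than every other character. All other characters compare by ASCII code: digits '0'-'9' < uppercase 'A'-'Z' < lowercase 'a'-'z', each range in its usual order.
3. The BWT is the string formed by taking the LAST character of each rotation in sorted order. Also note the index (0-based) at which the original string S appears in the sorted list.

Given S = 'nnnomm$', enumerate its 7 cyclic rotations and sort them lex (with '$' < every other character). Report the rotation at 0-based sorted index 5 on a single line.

All 7 rotations (rotation i = S[i:]+S[:i]):
  rot[0] = nnnomm$
  rot[1] = nnomm$n
  rot[2] = nomm$nn
  rot[3] = omm$nnn
  rot[4] = mm$nnno
  rot[5] = m$nnnom
  rot[6] = $nnnomm
Sorted (with $ < everything):
  sorted[0] = $nnnomm
  sorted[1] = m$nnnom
  sorted[2] = mm$nnno
  sorted[3] = nnnomm$
  sorted[4] = nnomm$n
  sorted[5] = nomm$nn
  sorted[6] = omm$nnn
sorted[5] = nomm$nn

Answer: nomm$nn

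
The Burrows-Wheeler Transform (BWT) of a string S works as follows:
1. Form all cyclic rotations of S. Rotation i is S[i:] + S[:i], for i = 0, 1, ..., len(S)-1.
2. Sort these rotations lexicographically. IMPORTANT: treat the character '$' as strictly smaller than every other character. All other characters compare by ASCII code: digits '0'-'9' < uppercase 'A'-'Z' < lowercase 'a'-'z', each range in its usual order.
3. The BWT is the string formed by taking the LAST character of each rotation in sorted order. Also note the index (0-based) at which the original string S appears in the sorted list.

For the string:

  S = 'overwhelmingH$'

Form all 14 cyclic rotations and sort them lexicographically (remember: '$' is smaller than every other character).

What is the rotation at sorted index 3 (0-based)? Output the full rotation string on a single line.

All 14 rotations (rotation i = S[i:]+S[:i]):
  rot[0] = overwhelmingH$
  rot[1] = verwhelmingH$o
  rot[2] = erwhelmingH$ov
  rot[3] = rwhelmingH$ove
  rot[4] = whelmingH$over
  rot[5] = helmingH$overw
  rot[6] = elmingH$overwh
  rot[7] = lmingH$overwhe
  rot[8] = mingH$overwhel
  rot[9] = ingH$overwhelm
  rot[10] = ngH$overwhelmi
  rot[11] = gH$overwhelmin
  rot[12] = H$overwhelming
  rot[13] = $overwhelmingH
Sorted (with $ < everything):
  sorted[0] = $overwhelmingH
  sorted[1] = H$overwhelming
  sorted[2] = elmingH$overwh
  sorted[3] = erwhelmingH$ov
  sorted[4] = gH$overwhelmin
  sorted[5] = helmingH$overw
  sorted[6] = ingH$overwhelm
  sorted[7] = lmingH$overwhe
  sorted[8] = mingH$overwhel
  sorted[9] = ngH$overwhelmi
  sorted[10] = overwhelmingH$
  sorted[11] = rwhelmingH$ove
  sorted[12] = verwhelmingH$o
  sorted[13] = whelmingH$over
sorted[3] = erwhelmingH$ov

Answer: erwhelmingH$ov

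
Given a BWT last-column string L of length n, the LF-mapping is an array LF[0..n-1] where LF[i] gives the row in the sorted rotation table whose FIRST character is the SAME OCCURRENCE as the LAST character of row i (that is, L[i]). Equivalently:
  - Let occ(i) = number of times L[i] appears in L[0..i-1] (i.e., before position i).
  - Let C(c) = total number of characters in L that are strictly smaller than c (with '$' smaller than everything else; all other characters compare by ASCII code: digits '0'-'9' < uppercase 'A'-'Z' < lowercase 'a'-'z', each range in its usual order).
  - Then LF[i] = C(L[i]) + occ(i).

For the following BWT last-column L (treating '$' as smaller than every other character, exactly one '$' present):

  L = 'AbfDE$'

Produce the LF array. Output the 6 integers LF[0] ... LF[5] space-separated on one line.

Answer: 1 4 5 2 3 0

Derivation:
Char counts: '$':1, 'A':1, 'D':1, 'E':1, 'b':1, 'f':1
C (first-col start): C('$')=0, C('A')=1, C('D')=2, C('E')=3, C('b')=4, C('f')=5
L[0]='A': occ=0, LF[0]=C('A')+0=1+0=1
L[1]='b': occ=0, LF[1]=C('b')+0=4+0=4
L[2]='f': occ=0, LF[2]=C('f')+0=5+0=5
L[3]='D': occ=0, LF[3]=C('D')+0=2+0=2
L[4]='E': occ=0, LF[4]=C('E')+0=3+0=3
L[5]='$': occ=0, LF[5]=C('$')+0=0+0=0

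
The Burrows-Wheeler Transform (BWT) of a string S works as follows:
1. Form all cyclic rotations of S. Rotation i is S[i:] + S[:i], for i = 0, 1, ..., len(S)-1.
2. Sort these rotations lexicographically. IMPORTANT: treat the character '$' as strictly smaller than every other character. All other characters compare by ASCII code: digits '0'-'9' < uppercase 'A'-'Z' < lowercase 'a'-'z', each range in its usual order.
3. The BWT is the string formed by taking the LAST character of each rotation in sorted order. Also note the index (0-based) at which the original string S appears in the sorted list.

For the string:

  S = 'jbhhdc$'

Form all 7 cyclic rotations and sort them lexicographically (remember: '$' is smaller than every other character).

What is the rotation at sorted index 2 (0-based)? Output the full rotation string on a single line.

All 7 rotations (rotation i = S[i:]+S[:i]):
  rot[0] = jbhhdc$
  rot[1] = bhhdc$j
  rot[2] = hhdc$jb
  rot[3] = hdc$jbh
  rot[4] = dc$jbhh
  rot[5] = c$jbhhd
  rot[6] = $jbhhdc
Sorted (with $ < everything):
  sorted[0] = $jbhhdc
  sorted[1] = bhhdc$j
  sorted[2] = c$jbhhd
  sorted[3] = dc$jbhh
  sorted[4] = hdc$jbh
  sorted[5] = hhdc$jb
  sorted[6] = jbhhdc$
sorted[2] = c$jbhhd

Answer: c$jbhhd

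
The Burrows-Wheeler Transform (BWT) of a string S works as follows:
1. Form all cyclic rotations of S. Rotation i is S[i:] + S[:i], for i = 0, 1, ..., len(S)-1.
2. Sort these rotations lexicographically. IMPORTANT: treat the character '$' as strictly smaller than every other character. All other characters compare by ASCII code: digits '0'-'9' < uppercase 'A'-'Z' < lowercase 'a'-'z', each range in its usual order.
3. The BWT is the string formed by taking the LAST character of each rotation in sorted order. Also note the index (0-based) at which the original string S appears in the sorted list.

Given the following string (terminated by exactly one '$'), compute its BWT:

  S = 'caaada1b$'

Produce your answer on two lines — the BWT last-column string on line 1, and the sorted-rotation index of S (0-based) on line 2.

Answer: badcaa1$a
7

Derivation:
All 9 rotations (rotation i = S[i:]+S[:i]):
  rot[0] = caaada1b$
  rot[1] = aaada1b$c
  rot[2] = aada1b$ca
  rot[3] = ada1b$caa
  rot[4] = da1b$caaa
  rot[5] = a1b$caaad
  rot[6] = 1b$caaada
  rot[7] = b$caaada1
  rot[8] = $caaada1b
Sorted (with $ < everything):
  sorted[0] = $caaada1b  (last char: 'b')
  sorted[1] = 1b$caaada  (last char: 'a')
  sorted[2] = a1b$caaad  (last char: 'd')
  sorted[3] = aaada1b$c  (last char: 'c')
  sorted[4] = aada1b$ca  (last char: 'a')
  sorted[5] = ada1b$caa  (last char: 'a')
  sorted[6] = b$caaada1  (last char: '1')
  sorted[7] = caaada1b$  (last char: '$')
  sorted[8] = da1b$caaa  (last char: 'a')
Last column: badcaa1$a
Original string S is at sorted index 7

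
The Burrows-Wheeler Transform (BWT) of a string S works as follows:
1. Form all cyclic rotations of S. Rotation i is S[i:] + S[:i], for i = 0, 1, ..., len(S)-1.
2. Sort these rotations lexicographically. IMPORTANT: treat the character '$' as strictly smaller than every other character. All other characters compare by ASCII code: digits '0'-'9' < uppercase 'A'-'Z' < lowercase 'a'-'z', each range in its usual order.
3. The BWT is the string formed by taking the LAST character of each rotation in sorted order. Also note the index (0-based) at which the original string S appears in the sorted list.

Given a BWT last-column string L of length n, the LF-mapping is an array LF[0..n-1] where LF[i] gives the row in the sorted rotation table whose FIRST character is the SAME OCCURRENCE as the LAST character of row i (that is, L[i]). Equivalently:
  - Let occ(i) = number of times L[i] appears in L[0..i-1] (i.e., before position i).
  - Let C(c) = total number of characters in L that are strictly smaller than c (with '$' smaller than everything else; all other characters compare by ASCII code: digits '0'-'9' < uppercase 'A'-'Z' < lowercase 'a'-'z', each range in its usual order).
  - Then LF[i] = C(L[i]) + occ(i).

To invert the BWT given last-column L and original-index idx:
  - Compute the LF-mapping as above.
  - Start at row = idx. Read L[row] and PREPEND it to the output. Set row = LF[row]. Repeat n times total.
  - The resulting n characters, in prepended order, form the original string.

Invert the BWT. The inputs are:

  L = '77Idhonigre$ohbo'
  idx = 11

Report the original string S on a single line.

LF mapping: 1 2 3 5 8 12 11 10 7 15 6 0 13 9 4 14
Walk LF starting at row 11, prepending L[row]:
  step 1: row=11, L[11]='$', prepend. Next row=LF[11]=0
  step 2: row=0, L[0]='7', prepend. Next row=LF[0]=1
  step 3: row=1, L[1]='7', prepend. Next row=LF[1]=2
  step 4: row=2, L[2]='I', prepend. Next row=LF[2]=3
  step 5: row=3, L[3]='d', prepend. Next row=LF[3]=5
  step 6: row=5, L[5]='o', prepend. Next row=LF[5]=12
  step 7: row=12, L[12]='o', prepend. Next row=LF[12]=13
  step 8: row=13, L[13]='h', prepend. Next row=LF[13]=9
  step 9: row=9, L[9]='r', prepend. Next row=LF[9]=15
  step 10: row=15, L[15]='o', prepend. Next row=LF[15]=14
  step 11: row=14, L[14]='b', prepend. Next row=LF[14]=4
  step 12: row=4, L[4]='h', prepend. Next row=LF[4]=8
  step 13: row=8, L[8]='g', prepend. Next row=LF[8]=7
  step 14: row=7, L[7]='i', prepend. Next row=LF[7]=10
  step 15: row=10, L[10]='e', prepend. Next row=LF[10]=6
  step 16: row=6, L[6]='n', prepend. Next row=LF[6]=11
Reversed output: neighborhoodI77$

Answer: neighborhoodI77$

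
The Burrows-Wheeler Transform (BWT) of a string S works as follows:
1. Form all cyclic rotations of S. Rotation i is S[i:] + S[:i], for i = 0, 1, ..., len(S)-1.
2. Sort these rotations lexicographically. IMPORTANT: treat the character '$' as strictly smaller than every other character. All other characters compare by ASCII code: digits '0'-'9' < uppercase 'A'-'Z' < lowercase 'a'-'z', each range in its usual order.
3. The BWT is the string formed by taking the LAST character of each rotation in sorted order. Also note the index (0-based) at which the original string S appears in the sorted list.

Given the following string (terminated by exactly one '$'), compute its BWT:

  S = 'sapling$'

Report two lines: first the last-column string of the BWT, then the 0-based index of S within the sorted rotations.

Answer: gsnlpia$
7

Derivation:
All 8 rotations (rotation i = S[i:]+S[:i]):
  rot[0] = sapling$
  rot[1] = apling$s
  rot[2] = pling$sa
  rot[3] = ling$sap
  rot[4] = ing$sapl
  rot[5] = ng$sapli
  rot[6] = g$saplin
  rot[7] = $sapling
Sorted (with $ < everything):
  sorted[0] = $sapling  (last char: 'g')
  sorted[1] = apling$s  (last char: 's')
  sorted[2] = g$saplin  (last char: 'n')
  sorted[3] = ing$sapl  (last char: 'l')
  sorted[4] = ling$sap  (last char: 'p')
  sorted[5] = ng$sapli  (last char: 'i')
  sorted[6] = pling$sa  (last char: 'a')
  sorted[7] = sapling$  (last char: '$')
Last column: gsnlpia$
Original string S is at sorted index 7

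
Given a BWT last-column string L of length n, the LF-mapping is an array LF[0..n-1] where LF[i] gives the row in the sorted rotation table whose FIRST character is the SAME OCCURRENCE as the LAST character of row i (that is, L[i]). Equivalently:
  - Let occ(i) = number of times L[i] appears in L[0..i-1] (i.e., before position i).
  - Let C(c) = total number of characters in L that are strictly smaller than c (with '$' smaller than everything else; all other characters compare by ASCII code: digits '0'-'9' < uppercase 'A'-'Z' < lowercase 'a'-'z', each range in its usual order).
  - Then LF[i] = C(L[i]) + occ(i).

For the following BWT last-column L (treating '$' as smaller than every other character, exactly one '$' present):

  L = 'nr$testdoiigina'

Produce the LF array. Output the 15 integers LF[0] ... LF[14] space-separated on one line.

Answer: 8 11 0 13 3 12 14 2 10 5 6 4 7 9 1

Derivation:
Char counts: '$':1, 'a':1, 'd':1, 'e':1, 'g':1, 'i':3, 'n':2, 'o':1, 'r':1, 's':1, 't':2
C (first-col start): C('$')=0, C('a')=1, C('d')=2, C('e')=3, C('g')=4, C('i')=5, C('n')=8, C('o')=10, C('r')=11, C('s')=12, C('t')=13
L[0]='n': occ=0, LF[0]=C('n')+0=8+0=8
L[1]='r': occ=0, LF[1]=C('r')+0=11+0=11
L[2]='$': occ=0, LF[2]=C('$')+0=0+0=0
L[3]='t': occ=0, LF[3]=C('t')+0=13+0=13
L[4]='e': occ=0, LF[4]=C('e')+0=3+0=3
L[5]='s': occ=0, LF[5]=C('s')+0=12+0=12
L[6]='t': occ=1, LF[6]=C('t')+1=13+1=14
L[7]='d': occ=0, LF[7]=C('d')+0=2+0=2
L[8]='o': occ=0, LF[8]=C('o')+0=10+0=10
L[9]='i': occ=0, LF[9]=C('i')+0=5+0=5
L[10]='i': occ=1, LF[10]=C('i')+1=5+1=6
L[11]='g': occ=0, LF[11]=C('g')+0=4+0=4
L[12]='i': occ=2, LF[12]=C('i')+2=5+2=7
L[13]='n': occ=1, LF[13]=C('n')+1=8+1=9
L[14]='a': occ=0, LF[14]=C('a')+0=1+0=1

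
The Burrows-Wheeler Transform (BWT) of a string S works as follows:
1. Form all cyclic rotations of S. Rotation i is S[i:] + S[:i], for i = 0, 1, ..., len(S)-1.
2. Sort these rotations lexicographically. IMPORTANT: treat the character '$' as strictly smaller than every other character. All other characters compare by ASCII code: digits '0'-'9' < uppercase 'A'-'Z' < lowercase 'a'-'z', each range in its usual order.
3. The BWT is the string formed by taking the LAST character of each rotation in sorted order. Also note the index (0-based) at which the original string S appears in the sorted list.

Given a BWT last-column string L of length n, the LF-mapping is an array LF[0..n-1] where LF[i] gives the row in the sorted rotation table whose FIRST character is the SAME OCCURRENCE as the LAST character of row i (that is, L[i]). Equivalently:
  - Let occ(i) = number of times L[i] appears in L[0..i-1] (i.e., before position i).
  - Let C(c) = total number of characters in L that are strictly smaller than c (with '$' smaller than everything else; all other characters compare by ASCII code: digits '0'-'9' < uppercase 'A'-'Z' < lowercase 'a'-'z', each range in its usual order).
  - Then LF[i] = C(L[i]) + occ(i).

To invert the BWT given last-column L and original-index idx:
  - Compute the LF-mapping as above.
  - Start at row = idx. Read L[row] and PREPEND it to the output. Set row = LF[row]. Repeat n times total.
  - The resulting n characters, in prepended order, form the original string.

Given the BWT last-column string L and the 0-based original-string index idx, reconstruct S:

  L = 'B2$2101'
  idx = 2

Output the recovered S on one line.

LF mapping: 6 4 0 5 2 1 3
Walk LF starting at row 2, prepending L[row]:
  step 1: row=2, L[2]='$', prepend. Next row=LF[2]=0
  step 2: row=0, L[0]='B', prepend. Next row=LF[0]=6
  step 3: row=6, L[6]='1', prepend. Next row=LF[6]=3
  step 4: row=3, L[3]='2', prepend. Next row=LF[3]=5
  step 5: row=5, L[5]='0', prepend. Next row=LF[5]=1
  step 6: row=1, L[1]='2', prepend. Next row=LF[1]=4
  step 7: row=4, L[4]='1', prepend. Next row=LF[4]=2
Reversed output: 12021B$

Answer: 12021B$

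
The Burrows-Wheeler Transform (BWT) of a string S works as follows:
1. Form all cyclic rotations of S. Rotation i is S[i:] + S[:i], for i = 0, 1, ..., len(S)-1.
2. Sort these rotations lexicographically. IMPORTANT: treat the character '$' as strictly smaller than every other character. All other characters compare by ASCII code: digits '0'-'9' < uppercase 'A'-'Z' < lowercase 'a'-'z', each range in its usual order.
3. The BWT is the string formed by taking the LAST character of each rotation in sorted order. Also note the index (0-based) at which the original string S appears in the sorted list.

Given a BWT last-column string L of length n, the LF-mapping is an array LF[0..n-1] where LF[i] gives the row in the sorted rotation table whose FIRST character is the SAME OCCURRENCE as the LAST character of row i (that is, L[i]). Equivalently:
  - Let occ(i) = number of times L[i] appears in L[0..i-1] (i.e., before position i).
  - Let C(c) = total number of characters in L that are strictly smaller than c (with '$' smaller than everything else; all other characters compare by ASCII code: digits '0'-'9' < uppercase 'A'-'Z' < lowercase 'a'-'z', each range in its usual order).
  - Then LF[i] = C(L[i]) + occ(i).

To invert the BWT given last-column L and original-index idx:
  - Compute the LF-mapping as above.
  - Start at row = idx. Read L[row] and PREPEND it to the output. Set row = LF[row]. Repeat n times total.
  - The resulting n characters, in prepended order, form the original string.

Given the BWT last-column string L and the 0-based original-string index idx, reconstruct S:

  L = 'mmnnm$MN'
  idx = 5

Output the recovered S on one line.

Answer: mmMnNnm$

Derivation:
LF mapping: 3 4 6 7 5 0 1 2
Walk LF starting at row 5, prepending L[row]:
  step 1: row=5, L[5]='$', prepend. Next row=LF[5]=0
  step 2: row=0, L[0]='m', prepend. Next row=LF[0]=3
  step 3: row=3, L[3]='n', prepend. Next row=LF[3]=7
  step 4: row=7, L[7]='N', prepend. Next row=LF[7]=2
  step 5: row=2, L[2]='n', prepend. Next row=LF[2]=6
  step 6: row=6, L[6]='M', prepend. Next row=LF[6]=1
  step 7: row=1, L[1]='m', prepend. Next row=LF[1]=4
  step 8: row=4, L[4]='m', prepend. Next row=LF[4]=5
Reversed output: mmMnNnm$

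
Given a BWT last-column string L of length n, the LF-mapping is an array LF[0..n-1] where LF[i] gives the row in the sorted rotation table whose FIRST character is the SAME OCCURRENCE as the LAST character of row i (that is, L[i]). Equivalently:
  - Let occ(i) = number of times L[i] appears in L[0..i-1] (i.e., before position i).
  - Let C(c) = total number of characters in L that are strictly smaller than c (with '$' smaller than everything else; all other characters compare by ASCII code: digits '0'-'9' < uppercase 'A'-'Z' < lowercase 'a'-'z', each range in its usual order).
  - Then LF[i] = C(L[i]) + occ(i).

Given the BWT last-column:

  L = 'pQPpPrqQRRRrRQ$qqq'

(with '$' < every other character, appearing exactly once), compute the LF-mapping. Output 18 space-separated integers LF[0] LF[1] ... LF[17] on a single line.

Char counts: '$':1, 'P':2, 'Q':3, 'R':4, 'p':2, 'q':4, 'r':2
C (first-col start): C('$')=0, C('P')=1, C('Q')=3, C('R')=6, C('p')=10, C('q')=12, C('r')=16
L[0]='p': occ=0, LF[0]=C('p')+0=10+0=10
L[1]='Q': occ=0, LF[1]=C('Q')+0=3+0=3
L[2]='P': occ=0, LF[2]=C('P')+0=1+0=1
L[3]='p': occ=1, LF[3]=C('p')+1=10+1=11
L[4]='P': occ=1, LF[4]=C('P')+1=1+1=2
L[5]='r': occ=0, LF[5]=C('r')+0=16+0=16
L[6]='q': occ=0, LF[6]=C('q')+0=12+0=12
L[7]='Q': occ=1, LF[7]=C('Q')+1=3+1=4
L[8]='R': occ=0, LF[8]=C('R')+0=6+0=6
L[9]='R': occ=1, LF[9]=C('R')+1=6+1=7
L[10]='R': occ=2, LF[10]=C('R')+2=6+2=8
L[11]='r': occ=1, LF[11]=C('r')+1=16+1=17
L[12]='R': occ=3, LF[12]=C('R')+3=6+3=9
L[13]='Q': occ=2, LF[13]=C('Q')+2=3+2=5
L[14]='$': occ=0, LF[14]=C('$')+0=0+0=0
L[15]='q': occ=1, LF[15]=C('q')+1=12+1=13
L[16]='q': occ=2, LF[16]=C('q')+2=12+2=14
L[17]='q': occ=3, LF[17]=C('q')+3=12+3=15

Answer: 10 3 1 11 2 16 12 4 6 7 8 17 9 5 0 13 14 15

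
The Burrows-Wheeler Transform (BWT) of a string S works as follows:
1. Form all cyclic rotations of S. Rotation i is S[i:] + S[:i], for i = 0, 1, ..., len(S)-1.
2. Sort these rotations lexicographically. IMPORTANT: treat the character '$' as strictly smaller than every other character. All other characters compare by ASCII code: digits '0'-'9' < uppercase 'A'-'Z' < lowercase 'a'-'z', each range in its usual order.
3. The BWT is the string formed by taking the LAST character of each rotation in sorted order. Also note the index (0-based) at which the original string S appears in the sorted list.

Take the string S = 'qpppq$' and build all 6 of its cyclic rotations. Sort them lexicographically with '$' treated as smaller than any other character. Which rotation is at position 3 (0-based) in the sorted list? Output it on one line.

Answer: pq$qpp

Derivation:
All 6 rotations (rotation i = S[i:]+S[:i]):
  rot[0] = qpppq$
  rot[1] = pppq$q
  rot[2] = ppq$qp
  rot[3] = pq$qpp
  rot[4] = q$qppp
  rot[5] = $qpppq
Sorted (with $ < everything):
  sorted[0] = $qpppq
  sorted[1] = pppq$q
  sorted[2] = ppq$qp
  sorted[3] = pq$qpp
  sorted[4] = q$qppp
  sorted[5] = qpppq$
sorted[3] = pq$qpp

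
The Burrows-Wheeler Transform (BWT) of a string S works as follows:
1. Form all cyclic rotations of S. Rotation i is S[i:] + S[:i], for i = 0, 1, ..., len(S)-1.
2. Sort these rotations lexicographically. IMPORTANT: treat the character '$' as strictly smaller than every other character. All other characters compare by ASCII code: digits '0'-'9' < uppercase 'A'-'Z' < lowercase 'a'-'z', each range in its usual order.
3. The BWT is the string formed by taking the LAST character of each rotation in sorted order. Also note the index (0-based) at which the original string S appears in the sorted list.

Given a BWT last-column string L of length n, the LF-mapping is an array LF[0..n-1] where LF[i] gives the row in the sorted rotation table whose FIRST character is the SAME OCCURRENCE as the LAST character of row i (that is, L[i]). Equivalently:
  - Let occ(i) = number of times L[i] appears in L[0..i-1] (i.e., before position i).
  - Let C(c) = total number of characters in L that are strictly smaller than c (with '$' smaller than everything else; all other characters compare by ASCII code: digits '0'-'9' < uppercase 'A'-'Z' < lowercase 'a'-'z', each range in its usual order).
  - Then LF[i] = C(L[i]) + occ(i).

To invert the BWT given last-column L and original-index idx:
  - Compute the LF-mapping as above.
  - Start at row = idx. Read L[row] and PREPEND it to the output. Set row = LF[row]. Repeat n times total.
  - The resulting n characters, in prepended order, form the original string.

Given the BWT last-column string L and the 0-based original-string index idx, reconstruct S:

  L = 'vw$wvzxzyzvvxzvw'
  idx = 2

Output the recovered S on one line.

Answer: vvywzzwvxzvzxwv$

Derivation:
LF mapping: 1 6 0 7 2 12 9 13 11 14 3 4 10 15 5 8
Walk LF starting at row 2, prepending L[row]:
  step 1: row=2, L[2]='$', prepend. Next row=LF[2]=0
  step 2: row=0, L[0]='v', prepend. Next row=LF[0]=1
  step 3: row=1, L[1]='w', prepend. Next row=LF[1]=6
  step 4: row=6, L[6]='x', prepend. Next row=LF[6]=9
  step 5: row=9, L[9]='z', prepend. Next row=LF[9]=14
  step 6: row=14, L[14]='v', prepend. Next row=LF[14]=5
  step 7: row=5, L[5]='z', prepend. Next row=LF[5]=12
  step 8: row=12, L[12]='x', prepend. Next row=LF[12]=10
  step 9: row=10, L[10]='v', prepend. Next row=LF[10]=3
  step 10: row=3, L[3]='w', prepend. Next row=LF[3]=7
  step 11: row=7, L[7]='z', prepend. Next row=LF[7]=13
  step 12: row=13, L[13]='z', prepend. Next row=LF[13]=15
  step 13: row=15, L[15]='w', prepend. Next row=LF[15]=8
  step 14: row=8, L[8]='y', prepend. Next row=LF[8]=11
  step 15: row=11, L[11]='v', prepend. Next row=LF[11]=4
  step 16: row=4, L[4]='v', prepend. Next row=LF[4]=2
Reversed output: vvywzzwvxzvzxwv$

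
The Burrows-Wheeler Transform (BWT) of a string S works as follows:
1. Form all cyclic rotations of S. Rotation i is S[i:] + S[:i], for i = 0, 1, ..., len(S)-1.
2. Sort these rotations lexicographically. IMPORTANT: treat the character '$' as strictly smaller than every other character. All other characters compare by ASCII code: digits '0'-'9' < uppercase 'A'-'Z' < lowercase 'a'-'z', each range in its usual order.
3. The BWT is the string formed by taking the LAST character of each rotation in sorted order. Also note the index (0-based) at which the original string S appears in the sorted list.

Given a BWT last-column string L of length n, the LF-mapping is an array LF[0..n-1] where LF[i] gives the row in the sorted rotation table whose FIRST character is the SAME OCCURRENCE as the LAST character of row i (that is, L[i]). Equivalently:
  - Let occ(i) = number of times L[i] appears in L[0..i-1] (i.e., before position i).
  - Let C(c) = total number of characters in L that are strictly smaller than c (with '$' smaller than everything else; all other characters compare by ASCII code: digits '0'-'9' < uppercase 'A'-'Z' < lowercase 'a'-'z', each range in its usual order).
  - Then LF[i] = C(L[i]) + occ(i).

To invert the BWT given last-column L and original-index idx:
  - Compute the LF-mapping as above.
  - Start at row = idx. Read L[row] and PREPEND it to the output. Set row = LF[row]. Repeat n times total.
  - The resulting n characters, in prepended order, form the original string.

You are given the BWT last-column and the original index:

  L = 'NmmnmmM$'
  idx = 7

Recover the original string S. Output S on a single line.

Answer: nmMmmmN$

Derivation:
LF mapping: 2 3 4 7 5 6 1 0
Walk LF starting at row 7, prepending L[row]:
  step 1: row=7, L[7]='$', prepend. Next row=LF[7]=0
  step 2: row=0, L[0]='N', prepend. Next row=LF[0]=2
  step 3: row=2, L[2]='m', prepend. Next row=LF[2]=4
  step 4: row=4, L[4]='m', prepend. Next row=LF[4]=5
  step 5: row=5, L[5]='m', prepend. Next row=LF[5]=6
  step 6: row=6, L[6]='M', prepend. Next row=LF[6]=1
  step 7: row=1, L[1]='m', prepend. Next row=LF[1]=3
  step 8: row=3, L[3]='n', prepend. Next row=LF[3]=7
Reversed output: nmMmmmN$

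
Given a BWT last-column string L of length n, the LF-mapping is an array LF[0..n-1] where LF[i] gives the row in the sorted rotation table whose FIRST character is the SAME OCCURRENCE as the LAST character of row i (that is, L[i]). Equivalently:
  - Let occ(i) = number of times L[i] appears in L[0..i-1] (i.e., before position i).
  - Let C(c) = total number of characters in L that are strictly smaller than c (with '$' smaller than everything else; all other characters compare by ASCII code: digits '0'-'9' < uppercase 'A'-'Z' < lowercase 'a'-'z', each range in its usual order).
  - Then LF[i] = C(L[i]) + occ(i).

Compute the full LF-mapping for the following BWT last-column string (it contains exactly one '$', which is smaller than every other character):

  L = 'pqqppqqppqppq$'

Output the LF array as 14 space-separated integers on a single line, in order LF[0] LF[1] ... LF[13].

Answer: 1 8 9 2 3 10 11 4 5 12 6 7 13 0

Derivation:
Char counts: '$':1, 'p':7, 'q':6
C (first-col start): C('$')=0, C('p')=1, C('q')=8
L[0]='p': occ=0, LF[0]=C('p')+0=1+0=1
L[1]='q': occ=0, LF[1]=C('q')+0=8+0=8
L[2]='q': occ=1, LF[2]=C('q')+1=8+1=9
L[3]='p': occ=1, LF[3]=C('p')+1=1+1=2
L[4]='p': occ=2, LF[4]=C('p')+2=1+2=3
L[5]='q': occ=2, LF[5]=C('q')+2=8+2=10
L[6]='q': occ=3, LF[6]=C('q')+3=8+3=11
L[7]='p': occ=3, LF[7]=C('p')+3=1+3=4
L[8]='p': occ=4, LF[8]=C('p')+4=1+4=5
L[9]='q': occ=4, LF[9]=C('q')+4=8+4=12
L[10]='p': occ=5, LF[10]=C('p')+5=1+5=6
L[11]='p': occ=6, LF[11]=C('p')+6=1+6=7
L[12]='q': occ=5, LF[12]=C('q')+5=8+5=13
L[13]='$': occ=0, LF[13]=C('$')+0=0+0=0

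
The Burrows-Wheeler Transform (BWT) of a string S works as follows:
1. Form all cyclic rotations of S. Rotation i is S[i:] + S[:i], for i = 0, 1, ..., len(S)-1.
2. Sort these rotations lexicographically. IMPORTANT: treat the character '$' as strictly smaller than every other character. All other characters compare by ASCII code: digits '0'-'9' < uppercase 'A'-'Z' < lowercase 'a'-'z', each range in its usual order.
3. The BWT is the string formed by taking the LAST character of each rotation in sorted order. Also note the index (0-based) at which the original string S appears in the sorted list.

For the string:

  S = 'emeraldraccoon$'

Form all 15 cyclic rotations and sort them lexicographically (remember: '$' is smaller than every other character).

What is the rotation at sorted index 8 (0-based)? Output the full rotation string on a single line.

All 15 rotations (rotation i = S[i:]+S[:i]):
  rot[0] = emeraldraccoon$
  rot[1] = meraldraccoon$e
  rot[2] = eraldraccoon$em
  rot[3] = raldraccoon$eme
  rot[4] = aldraccoon$emer
  rot[5] = ldraccoon$emera
  rot[6] = draccoon$emeral
  rot[7] = raccoon$emerald
  rot[8] = accoon$emeraldr
  rot[9] = ccoon$emeraldra
  rot[10] = coon$emeraldrac
  rot[11] = oon$emeraldracc
  rot[12] = on$emeraldracco
  rot[13] = n$emeraldraccoo
  rot[14] = $emeraldraccoon
Sorted (with $ < everything):
  sorted[0] = $emeraldraccoon
  sorted[1] = accoon$emeraldr
  sorted[2] = aldraccoon$emer
  sorted[3] = ccoon$emeraldra
  sorted[4] = coon$emeraldrac
  sorted[5] = draccoon$emeral
  sorted[6] = emeraldraccoon$
  sorted[7] = eraldraccoon$em
  sorted[8] = ldraccoon$emera
  sorted[9] = meraldraccoon$e
  sorted[10] = n$emeraldraccoo
  sorted[11] = on$emeraldracco
  sorted[12] = oon$emeraldracc
  sorted[13] = raccoon$emerald
  sorted[14] = raldraccoon$eme
sorted[8] = ldraccoon$emera

Answer: ldraccoon$emera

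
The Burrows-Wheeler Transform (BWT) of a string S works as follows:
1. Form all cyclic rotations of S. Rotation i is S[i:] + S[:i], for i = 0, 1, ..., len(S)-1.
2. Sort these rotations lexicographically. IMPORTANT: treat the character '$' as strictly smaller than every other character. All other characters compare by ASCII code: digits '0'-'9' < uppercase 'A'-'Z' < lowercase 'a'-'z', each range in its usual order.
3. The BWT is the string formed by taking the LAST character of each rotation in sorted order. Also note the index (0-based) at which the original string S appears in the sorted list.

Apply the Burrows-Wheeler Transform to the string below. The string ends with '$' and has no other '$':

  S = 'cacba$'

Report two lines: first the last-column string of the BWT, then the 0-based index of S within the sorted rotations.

Answer: abcc$a
4

Derivation:
All 6 rotations (rotation i = S[i:]+S[:i]):
  rot[0] = cacba$
  rot[1] = acba$c
  rot[2] = cba$ca
  rot[3] = ba$cac
  rot[4] = a$cacb
  rot[5] = $cacba
Sorted (with $ < everything):
  sorted[0] = $cacba  (last char: 'a')
  sorted[1] = a$cacb  (last char: 'b')
  sorted[2] = acba$c  (last char: 'c')
  sorted[3] = ba$cac  (last char: 'c')
  sorted[4] = cacba$  (last char: '$')
  sorted[5] = cba$ca  (last char: 'a')
Last column: abcc$a
Original string S is at sorted index 4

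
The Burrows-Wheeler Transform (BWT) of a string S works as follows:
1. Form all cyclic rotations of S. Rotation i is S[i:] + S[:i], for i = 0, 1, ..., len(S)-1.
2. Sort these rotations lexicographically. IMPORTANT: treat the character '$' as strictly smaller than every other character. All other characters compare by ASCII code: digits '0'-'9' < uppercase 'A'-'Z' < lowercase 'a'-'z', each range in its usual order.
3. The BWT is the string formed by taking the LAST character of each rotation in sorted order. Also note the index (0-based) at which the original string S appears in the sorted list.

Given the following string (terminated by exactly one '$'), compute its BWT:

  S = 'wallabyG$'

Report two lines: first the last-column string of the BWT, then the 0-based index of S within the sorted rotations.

All 9 rotations (rotation i = S[i:]+S[:i]):
  rot[0] = wallabyG$
  rot[1] = allabyG$w
  rot[2] = llabyG$wa
  rot[3] = labyG$wal
  rot[4] = abyG$wall
  rot[5] = byG$walla
  rot[6] = yG$wallab
  rot[7] = G$wallaby
  rot[8] = $wallabyG
Sorted (with $ < everything):
  sorted[0] = $wallabyG  (last char: 'G')
  sorted[1] = G$wallaby  (last char: 'y')
  sorted[2] = abyG$wall  (last char: 'l')
  sorted[3] = allabyG$w  (last char: 'w')
  sorted[4] = byG$walla  (last char: 'a')
  sorted[5] = labyG$wal  (last char: 'l')
  sorted[6] = llabyG$wa  (last char: 'a')
  sorted[7] = wallabyG$  (last char: '$')
  sorted[8] = yG$wallab  (last char: 'b')
Last column: Gylwala$b
Original string S is at sorted index 7

Answer: Gylwala$b
7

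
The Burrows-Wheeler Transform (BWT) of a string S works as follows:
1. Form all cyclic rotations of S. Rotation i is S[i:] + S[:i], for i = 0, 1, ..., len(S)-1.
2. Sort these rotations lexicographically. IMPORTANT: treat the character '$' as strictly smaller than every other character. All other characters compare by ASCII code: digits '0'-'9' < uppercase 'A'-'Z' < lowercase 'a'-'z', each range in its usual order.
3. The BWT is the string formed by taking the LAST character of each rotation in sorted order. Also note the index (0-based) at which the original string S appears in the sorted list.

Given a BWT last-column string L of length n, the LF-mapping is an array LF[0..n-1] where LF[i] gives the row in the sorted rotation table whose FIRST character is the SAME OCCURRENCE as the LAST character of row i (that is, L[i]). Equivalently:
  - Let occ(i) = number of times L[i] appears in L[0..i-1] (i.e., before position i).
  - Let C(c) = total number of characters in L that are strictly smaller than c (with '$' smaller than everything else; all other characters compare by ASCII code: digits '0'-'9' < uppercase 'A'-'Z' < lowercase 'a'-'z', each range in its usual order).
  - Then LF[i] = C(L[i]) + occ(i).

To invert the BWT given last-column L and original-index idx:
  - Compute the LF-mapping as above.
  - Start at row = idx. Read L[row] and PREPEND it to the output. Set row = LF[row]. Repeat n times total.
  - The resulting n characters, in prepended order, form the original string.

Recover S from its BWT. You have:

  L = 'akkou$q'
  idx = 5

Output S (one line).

LF mapping: 1 2 3 4 6 0 5
Walk LF starting at row 5, prepending L[row]:
  step 1: row=5, L[5]='$', prepend. Next row=LF[5]=0
  step 2: row=0, L[0]='a', prepend. Next row=LF[0]=1
  step 3: row=1, L[1]='k', prepend. Next row=LF[1]=2
  step 4: row=2, L[2]='k', prepend. Next row=LF[2]=3
  step 5: row=3, L[3]='o', prepend. Next row=LF[3]=4
  step 6: row=4, L[4]='u', prepend. Next row=LF[4]=6
  step 7: row=6, L[6]='q', prepend. Next row=LF[6]=5
Reversed output: quokka$

Answer: quokka$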